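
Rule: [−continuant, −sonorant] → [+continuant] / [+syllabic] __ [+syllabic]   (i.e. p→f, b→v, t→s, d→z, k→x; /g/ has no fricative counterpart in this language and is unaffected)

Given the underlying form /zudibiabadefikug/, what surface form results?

/d/ is a stop between vowels /u/ and /i/, so it spirantizes to the fricative [z].
/b/ is a stop between vowels /i/ and /i/, so it spirantizes to the fricative [v].
/b/ is a stop between vowels /a/ and /a/, so it spirantizes to the fricative [v].
/d/ is a stop between vowels /a/ and /e/, so it spirantizes to the fricative [z].
/k/ is a stop between vowels /i/ and /u/, so it spirantizes to the fricative [x].
Surface form: [zuziviavazefixug].

zuziviavazefixug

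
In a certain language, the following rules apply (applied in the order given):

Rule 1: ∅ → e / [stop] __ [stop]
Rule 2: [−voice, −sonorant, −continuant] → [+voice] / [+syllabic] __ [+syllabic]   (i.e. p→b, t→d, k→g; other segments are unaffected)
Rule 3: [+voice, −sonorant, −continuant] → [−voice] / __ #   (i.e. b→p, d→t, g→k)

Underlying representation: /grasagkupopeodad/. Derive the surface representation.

grasagegubobeodat

Rule 1 (stop-cluster e-epenthesis): /g/ and /k/ form a stop–stop cluster, so [e] is inserted between them. /grasagkupopeodad/ → grasagekupopeodad.
Rule 2 (intervocalic voicing): /k/ is a voiceless stop between vowels /e/ and /u/, so it voices to [g]. /p/ is a voiceless stop between vowels /u/ and /o/, so it voices to [b]. /p/ is a voiceless stop between vowels /o/ and /e/, so it voices to [b]. /grasagekupopeodad/ → grasagegubobeodad.
Rule 3 (final devoicing): /d/ is a voiced stop in word-final position, so it devoices to [t]. /grasagegubobeodad/ → grasagegubobeodat.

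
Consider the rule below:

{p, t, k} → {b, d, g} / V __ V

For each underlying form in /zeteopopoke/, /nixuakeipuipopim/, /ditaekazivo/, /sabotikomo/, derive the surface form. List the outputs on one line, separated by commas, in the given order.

zedeoboboge, nixuageibuibobim, didaegazivo, sabodigomo

/zeteopopoke/: /t/ is a voiceless stop between vowels /e/ and /e/, so it voices to [d]. /p/ is a voiceless stop between vowels /o/ and /o/, so it voices to [b]. /p/ is a voiceless stop between vowels /o/ and /o/, so it voices to [b]. /k/ is a voiceless stop between vowels /o/ and /e/, so it voices to [g]. → [zedeoboboge].
/nixuakeipuipopim/: /k/ is a voiceless stop between vowels /a/ and /e/, so it voices to [g]. /p/ is a voiceless stop between vowels /i/ and /u/, so it voices to [b]. /p/ is a voiceless stop between vowels /i/ and /o/, so it voices to [b]. /p/ is a voiceless stop between vowels /o/ and /i/, so it voices to [b]. → [nixuageibuibobim].
/ditaekazivo/: /t/ is a voiceless stop between vowels /i/ and /a/, so it voices to [d]. /k/ is a voiceless stop between vowels /e/ and /a/, so it voices to [g]. → [didaegazivo].
/sabotikomo/: /t/ is a voiceless stop between vowels /o/ and /i/, so it voices to [d]. /k/ is a voiceless stop between vowels /i/ and /o/, so it voices to [g]. → [sabodigomo].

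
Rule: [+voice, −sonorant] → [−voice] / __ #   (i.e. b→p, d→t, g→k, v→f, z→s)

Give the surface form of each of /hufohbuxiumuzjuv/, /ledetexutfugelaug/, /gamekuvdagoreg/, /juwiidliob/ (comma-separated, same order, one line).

hufohbuxiumuzjuf, ledetexutfugelauk, gamekuvdagorek, juwiidliop

/hufohbuxiumuzjuv/: /v/ is a voiced obstruent in word-final position, so it devoices to [f]. → [hufohbuxiumuzjuf].
/ledetexutfugelaug/: /g/ is a voiced obstruent in word-final position, so it devoices to [k]. → [ledetexutfugelauk].
/gamekuvdagoreg/: /g/ is a voiced obstruent in word-final position, so it devoices to [k]. → [gamekuvdagorek].
/juwiidliob/: /b/ is a voiced obstruent in word-final position, so it devoices to [p]. → [juwiidliop].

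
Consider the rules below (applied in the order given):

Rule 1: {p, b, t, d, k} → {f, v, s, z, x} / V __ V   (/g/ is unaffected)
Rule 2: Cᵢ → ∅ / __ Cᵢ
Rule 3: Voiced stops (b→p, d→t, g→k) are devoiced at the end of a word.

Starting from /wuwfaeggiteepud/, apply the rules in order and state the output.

wuwfaegiseefut

Rule 1 (intervocalic spirantization): /t/ is a stop between vowels /i/ and /e/, so it spirantizes to the fricative [s]. /p/ is a stop between vowels /e/ and /u/, so it spirantizes to the fricative [f]. /wuwfaeggiteepud/ → wuwfaeggiseefud.
Rule 2 (degemination): /gg/ is a geminate; the first /g/ deletes. /wuwfaeggiseefud/ → wuwfaegiseefud.
Rule 3 (final devoicing): /d/ is a voiced stop in word-final position, so it devoices to [t]. /wuwfaegiseefud/ → wuwfaegiseefut.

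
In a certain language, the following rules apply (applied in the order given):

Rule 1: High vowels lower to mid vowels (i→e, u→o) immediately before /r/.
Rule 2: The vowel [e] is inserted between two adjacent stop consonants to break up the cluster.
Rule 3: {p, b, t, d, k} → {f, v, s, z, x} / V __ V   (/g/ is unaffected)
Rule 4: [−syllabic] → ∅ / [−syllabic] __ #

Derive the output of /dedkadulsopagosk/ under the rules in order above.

dezexazulsofagos

Rule 1 (pre-rhotic lowering): no segment meets the environment; /dedkadulsopagosk/ is unchanged.
Rule 2 (stop-cluster e-epenthesis): /d/ and /k/ form a stop–stop cluster, so [e] is inserted between them. /dedkadulsopagosk/ → dedekadulsopagosk.
Rule 3 (intervocalic spirantization): /d/ is a stop between vowels /e/ and /e/, so it spirantizes to the fricative [z]. /k/ is a stop between vowels /e/ and /a/, so it spirantizes to the fricative [x]. /d/ is a stop between vowels /a/ and /u/, so it spirantizes to the fricative [z]. /p/ is a stop between vowels /o/ and /a/, so it spirantizes to the fricative [f]. /dedekadulsopagosk/ → dezexazulsofagosk.
Rule 4 (final cluster simplification): /k/ is the second consonant of a word-final cluster /sk/, so it deletes. /dezexazulsofagosk/ → dezexazulsofagos.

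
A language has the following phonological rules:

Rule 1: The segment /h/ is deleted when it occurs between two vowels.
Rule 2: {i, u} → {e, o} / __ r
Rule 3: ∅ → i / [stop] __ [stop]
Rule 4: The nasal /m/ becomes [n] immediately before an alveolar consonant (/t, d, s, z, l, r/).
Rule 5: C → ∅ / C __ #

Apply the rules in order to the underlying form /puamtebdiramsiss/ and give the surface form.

Rule 1 (intervocalic h-deletion): no segment meets the environment; /puamtebdiramsiss/ is unchanged.
Rule 2 (pre-rhotic lowering): /i/ is a high vowel immediately before /r/, so it lowers to [e]. /puamtebdiramsiss/ → puamtebderamsiss.
Rule 3 (stop-cluster i-epenthesis): /b/ and /d/ form a stop–stop cluster, so [i] is inserted between them. /puamtebderamsiss/ → puamtebideramsiss.
Rule 4 (nasal place assimilation): /m/ precedes the alveolar consonant /t/, so it assimilates in place to [n]. /m/ precedes the alveolar consonant /s/, so it assimilates in place to [n]. /puamtebideramsiss/ → puantebideransiss.
Rule 5 (final cluster simplification): /s/ is the second consonant of a word-final cluster /ss/, so it deletes. /puantebideransiss/ → puantebideransis.

puantebideransis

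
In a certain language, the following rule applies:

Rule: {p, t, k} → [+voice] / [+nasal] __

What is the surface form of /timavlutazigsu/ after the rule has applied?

timavlutazigsu

No segment of /timavlutazigsu/ meets the structural description of the rule, so the form surfaces unchanged.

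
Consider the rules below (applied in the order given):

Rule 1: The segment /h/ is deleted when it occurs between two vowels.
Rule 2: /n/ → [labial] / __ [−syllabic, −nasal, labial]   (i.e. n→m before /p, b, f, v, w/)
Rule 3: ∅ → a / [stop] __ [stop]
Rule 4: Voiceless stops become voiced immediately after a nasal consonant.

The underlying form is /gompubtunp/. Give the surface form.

gombubatumb

Rule 1 (intervocalic h-deletion): no segment meets the environment; /gompubtunp/ is unchanged.
Rule 2 (nasal place assimilation): /n/ precedes the labial consonant /p/, so it assimilates in place to [m]. /gompubtunp/ → gompubtump.
Rule 3 (stop-cluster a-epenthesis): /b/ and /t/ form a stop–stop cluster, so [a] is inserted between them. /gompubtump/ → gompubatump.
Rule 4 (post-nasal voicing): /p/ is a voiceless stop immediately after the nasal /m/, so it voices to [b]. /p/ is a voiceless stop immediately after the nasal /m/, so it voices to [b]. /gompubatump/ → gombubatumb.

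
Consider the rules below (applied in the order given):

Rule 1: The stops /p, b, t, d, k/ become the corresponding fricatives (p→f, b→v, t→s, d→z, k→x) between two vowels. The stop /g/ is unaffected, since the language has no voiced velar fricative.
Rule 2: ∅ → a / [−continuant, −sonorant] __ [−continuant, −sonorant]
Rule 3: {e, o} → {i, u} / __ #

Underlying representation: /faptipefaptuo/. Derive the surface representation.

Rule 1 (intervocalic spirantization): /p/ is a stop between vowels /i/ and /e/, so it spirantizes to the fricative [f]. /faptipefaptuo/ → faptifefaptuo.
Rule 2 (stop-cluster a-epenthesis): /p/ and /t/ form a stop–stop cluster, so [a] is inserted between them. /p/ and /t/ form a stop–stop cluster, so [a] is inserted between them. /faptifefaptuo/ → fapatifefapatuo.
Rule 3 (final vowel raising): /o/ is a mid vowel in word-final position, so it raises to [u]. /fapatifefapatuo/ → fapatifefapatuu.

fapatifefapatuu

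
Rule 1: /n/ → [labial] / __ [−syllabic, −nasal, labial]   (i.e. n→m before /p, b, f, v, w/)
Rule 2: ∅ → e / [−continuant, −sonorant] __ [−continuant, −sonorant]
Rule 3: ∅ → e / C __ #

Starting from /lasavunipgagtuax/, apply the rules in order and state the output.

Rule 1 (nasal place assimilation): no segment meets the environment; /lasavunipgagtuax/ is unchanged.
Rule 2 (stop-cluster e-epenthesis): /p/ and /g/ form a stop–stop cluster, so [e] is inserted between them. /g/ and /t/ form a stop–stop cluster, so [e] is inserted between them. /lasavunipgagtuax/ → lasavunipegagetuax.
Rule 3 (final e-epenthesis): the form ends in the consonant /x/, so [e] is inserted word-finally. /lasavunipegagetuax/ → lasavunipegagetuaxe.

lasavunipegagetuaxe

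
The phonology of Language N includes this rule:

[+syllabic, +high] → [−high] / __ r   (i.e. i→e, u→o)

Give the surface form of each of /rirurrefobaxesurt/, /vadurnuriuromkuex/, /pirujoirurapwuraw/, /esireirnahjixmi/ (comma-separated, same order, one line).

/rirurrefobaxesurt/: /i/ is a high vowel immediately before /r/, so it lowers to [e]. /u/ is a high vowel immediately before /r/, so it lowers to [o]. /u/ is a high vowel immediately before /r/, so it lowers to [o]. → [rerorrefobaxesort].
/vadurnuriuromkuex/: /u/ is a high vowel immediately before /r/, so it lowers to [o]. /u/ is a high vowel immediately before /r/, so it lowers to [o]. /u/ is a high vowel immediately before /r/, so it lowers to [o]. → [vadornorioromkuex].
/pirujoirurapwuraw/: /i/ is a high vowel immediately before /r/, so it lowers to [e]. /i/ is a high vowel immediately before /r/, so it lowers to [e]. /u/ is a high vowel immediately before /r/, so it lowers to [o]. /u/ is a high vowel immediately before /r/, so it lowers to [o]. → [perujoerorapworaw].
/esireirnahjixmi/: /i/ is a high vowel immediately before /r/, so it lowers to [e]. /i/ is a high vowel immediately before /r/, so it lowers to [e]. → [esereernahjixmi].

rerorrefobaxesort, vadornorioromkuex, perujoerorapworaw, esereernahjixmi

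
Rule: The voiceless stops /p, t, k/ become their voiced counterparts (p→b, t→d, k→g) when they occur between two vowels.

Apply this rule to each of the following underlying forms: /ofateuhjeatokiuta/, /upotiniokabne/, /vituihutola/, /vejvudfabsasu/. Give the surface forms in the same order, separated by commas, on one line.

/ofateuhjeatokiuta/: /t/ is a voiceless stop between vowels /a/ and /e/, so it voices to [d]. /t/ is a voiceless stop between vowels /a/ and /o/, so it voices to [d]. /k/ is a voiceless stop between vowels /o/ and /i/, so it voices to [g]. /t/ is a voiceless stop between vowels /u/ and /a/, so it voices to [d]. → [ofadeuhjeadogiuda].
/upotiniokabne/: /p/ is a voiceless stop between vowels /u/ and /o/, so it voices to [b]. /t/ is a voiceless stop between vowels /o/ and /i/, so it voices to [d]. /k/ is a voiceless stop between vowels /o/ and /a/, so it voices to [g]. → [ubodiniogabne].
/vituihutola/: /t/ is a voiceless stop between vowels /i/ and /u/, so it voices to [d]. /t/ is a voiceless stop between vowels /u/ and /o/, so it voices to [d]. → [viduihudola].
/vejvudfabsasu/: the rule's environment is not met; surfaces unchanged as [vejvudfabsasu].

ofadeuhjeadogiuda, ubodiniogabne, viduihudola, vejvudfabsasu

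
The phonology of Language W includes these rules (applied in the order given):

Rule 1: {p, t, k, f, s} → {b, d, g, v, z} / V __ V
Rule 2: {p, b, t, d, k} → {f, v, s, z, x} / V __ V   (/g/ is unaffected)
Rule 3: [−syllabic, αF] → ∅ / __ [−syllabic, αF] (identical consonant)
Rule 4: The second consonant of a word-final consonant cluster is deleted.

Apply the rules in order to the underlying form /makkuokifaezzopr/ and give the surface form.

makuogivaezop

Rule 1 (intervocalic voicing): /k/ is a voiceless obstruent between vowels /o/ and /i/, so it voices to [g]. /f/ is a voiceless obstruent between vowels /i/ and /a/, so it voices to [v]. /makkuokifaezzopr/ → makkuogivaezzopr.
Rule 2 (intervocalic spirantization): no segment meets the environment; /makkuogivaezzopr/ is unchanged.
Rule 3 (degemination): /kk/ is a geminate; the first /k/ deletes. /zz/ is a geminate; the first /z/ deletes. /makkuogivaezzopr/ → makuogivaezopr.
Rule 4 (final cluster simplification): /r/ is the second consonant of a word-final cluster /pr/, so it deletes. /makuogivaezopr/ → makuogivaezop.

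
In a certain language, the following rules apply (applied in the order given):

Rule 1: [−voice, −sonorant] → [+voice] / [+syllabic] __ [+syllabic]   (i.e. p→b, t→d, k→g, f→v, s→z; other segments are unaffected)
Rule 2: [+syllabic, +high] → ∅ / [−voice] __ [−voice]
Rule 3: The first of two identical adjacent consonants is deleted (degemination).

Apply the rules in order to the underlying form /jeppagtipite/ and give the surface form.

Rule 1 (intervocalic voicing): /p/ is a voiceless obstruent between vowels /i/ and /i/, so it voices to [b]. /t/ is a voiceless obstruent between vowels /i/ and /e/, so it voices to [d]. /jeppagtipite/ → jeppagtibide.
Rule 2 (high vowel syncope): no segment meets the environment; /jeppagtibide/ is unchanged.
Rule 3 (degemination): /pp/ is a geminate; the first /p/ deletes. /jeppagtibide/ → jepagtibide.

jepagtibide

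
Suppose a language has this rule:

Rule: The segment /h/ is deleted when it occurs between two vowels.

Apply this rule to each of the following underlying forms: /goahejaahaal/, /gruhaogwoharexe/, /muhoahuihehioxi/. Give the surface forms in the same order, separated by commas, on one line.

goaejaaaal, gruaogwoarexe, muoauieioxi

/goahejaahaal/: /h/ occurs between vowels /a/ and /e/, so it deletes. /h/ occurs between vowels /a/ and /a/, so it deletes. → [goaejaaaal].
/gruhaogwoharexe/: /h/ occurs between vowels /u/ and /a/, so it deletes. /h/ occurs between vowels /o/ and /a/, so it deletes. → [gruaogwoarexe].
/muhoahuihehioxi/: /h/ occurs between vowels /u/ and /o/, so it deletes. /h/ occurs between vowels /a/ and /u/, so it deletes. /h/ occurs between vowels /i/ and /e/, so it deletes. /h/ occurs between vowels /e/ and /i/, so it deletes. → [muoauieioxi].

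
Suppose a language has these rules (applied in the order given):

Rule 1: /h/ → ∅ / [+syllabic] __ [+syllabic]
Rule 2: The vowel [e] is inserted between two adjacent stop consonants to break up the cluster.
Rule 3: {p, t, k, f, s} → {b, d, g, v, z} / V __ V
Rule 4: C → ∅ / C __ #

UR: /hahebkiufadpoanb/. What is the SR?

haebegiuvadeboan

Rule 1 (intervocalic h-deletion): /h/ occurs between vowels /a/ and /e/, so it deletes. /hahebkiufadpoanb/ → haebkiufadpoanb.
Rule 2 (stop-cluster e-epenthesis): /b/ and /k/ form a stop–stop cluster, so [e] is inserted between them. /d/ and /p/ form a stop–stop cluster, so [e] is inserted between them. /haebkiufadpoanb/ → haebekiufadepoanb.
Rule 3 (intervocalic voicing): /k/ is a voiceless obstruent between vowels /e/ and /i/, so it voices to [g]. /f/ is a voiceless obstruent between vowels /u/ and /a/, so it voices to [v]. /p/ is a voiceless obstruent between vowels /e/ and /o/, so it voices to [b]. /haebekiufadepoanb/ → haebegiuvadeboanb.
Rule 4 (final cluster simplification): /b/ is the second consonant of a word-final cluster /nb/, so it deletes. /haebegiuvadeboanb/ → haebegiuvadeboan.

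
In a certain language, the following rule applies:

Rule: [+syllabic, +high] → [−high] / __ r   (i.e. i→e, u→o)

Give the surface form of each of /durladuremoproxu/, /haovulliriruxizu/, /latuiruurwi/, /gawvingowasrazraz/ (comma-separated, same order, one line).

dorladoremoproxu, haovullereruxizu, latueruorwi, gawvingowasrazraz

/durladuremoproxu/: /u/ is a high vowel immediately before /r/, so it lowers to [o]. /u/ is a high vowel immediately before /r/, so it lowers to [o]. → [dorladoremoproxu].
/haovulliriruxizu/: /i/ is a high vowel immediately before /r/, so it lowers to [e]. /i/ is a high vowel immediately before /r/, so it lowers to [e]. → [haovullereruxizu].
/latuiruurwi/: /i/ is a high vowel immediately before /r/, so it lowers to [e]. /u/ is a high vowel immediately before /r/, so it lowers to [o]. → [latueruorwi].
/gawvingowasrazraz/: the rule's environment is not met; surfaces unchanged as [gawvingowasrazraz].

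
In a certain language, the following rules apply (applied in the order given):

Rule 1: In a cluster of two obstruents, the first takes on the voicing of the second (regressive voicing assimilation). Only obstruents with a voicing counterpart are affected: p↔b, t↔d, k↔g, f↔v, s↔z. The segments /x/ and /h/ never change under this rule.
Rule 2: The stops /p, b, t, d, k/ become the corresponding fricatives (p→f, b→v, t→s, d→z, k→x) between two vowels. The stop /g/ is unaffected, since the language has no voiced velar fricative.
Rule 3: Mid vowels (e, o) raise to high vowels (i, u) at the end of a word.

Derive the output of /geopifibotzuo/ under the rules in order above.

Rule 1 (regressive voicing assimilation): /t/ precedes the voiced obstruent /z/, so it voices to [d] by assimilation. /geopifibotzuo/ → geopifibodzuo.
Rule 2 (intervocalic spirantization): /p/ is a stop between vowels /o/ and /i/, so it spirantizes to the fricative [f]. /b/ is a stop between vowels /i/ and /o/, so it spirantizes to the fricative [v]. /geopifibodzuo/ → geofifivodzuo.
Rule 3 (final vowel raising): /o/ is a mid vowel in word-final position, so it raises to [u]. /geofifivodzuo/ → geofifivodzuu.

geofifivodzuu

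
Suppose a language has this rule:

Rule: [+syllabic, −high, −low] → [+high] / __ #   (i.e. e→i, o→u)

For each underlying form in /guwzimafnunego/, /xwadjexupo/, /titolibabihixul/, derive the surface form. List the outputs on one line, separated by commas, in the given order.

/guwzimafnunego/: /o/ is a mid vowel in word-final position, so it raises to [u]. → [guwzimafnunegu].
/xwadjexupo/: /o/ is a mid vowel in word-final position, so it raises to [u]. → [xwadjexupu].
/titolibabihixul/: the rule's environment is not met; surfaces unchanged as [titolibabihixul].

guwzimafnunegu, xwadjexupu, titolibabihixul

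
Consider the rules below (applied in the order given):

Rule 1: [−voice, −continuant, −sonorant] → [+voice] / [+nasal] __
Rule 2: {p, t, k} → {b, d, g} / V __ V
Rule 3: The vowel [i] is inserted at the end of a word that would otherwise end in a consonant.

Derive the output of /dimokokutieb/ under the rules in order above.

Rule 1 (post-nasal voicing): no segment meets the environment; /dimokokutieb/ is unchanged.
Rule 2 (intervocalic voicing): /k/ is a voiceless stop between vowels /o/ and /o/, so it voices to [g]. /k/ is a voiceless stop between vowels /o/ and /u/, so it voices to [g]. /t/ is a voiceless stop between vowels /u/ and /i/, so it voices to [d]. /dimokokutieb/ → dimogogudieb.
Rule 3 (final i-epenthesis): the form ends in the consonant /b/, so [i] is inserted word-finally. /dimogogudieb/ → dimogogudiebi.

dimogogudiebi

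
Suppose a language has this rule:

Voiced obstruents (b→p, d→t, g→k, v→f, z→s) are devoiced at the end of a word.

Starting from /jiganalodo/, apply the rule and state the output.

jiganalodo

No segment of /jiganalodo/ meets the structural description of the rule, so the form surfaces unchanged.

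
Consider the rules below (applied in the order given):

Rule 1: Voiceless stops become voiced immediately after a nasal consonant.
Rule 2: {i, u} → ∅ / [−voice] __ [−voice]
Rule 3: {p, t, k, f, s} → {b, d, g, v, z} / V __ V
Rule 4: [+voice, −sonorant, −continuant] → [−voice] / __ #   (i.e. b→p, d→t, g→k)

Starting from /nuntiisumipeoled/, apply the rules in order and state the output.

Rule 1 (post-nasal voicing): /t/ is a voiceless stop immediately after the nasal /n/, so it voices to [d]. /nuntiisumipeoled/ → nundiisumipeoled.
Rule 2 (high vowel syncope): no segment meets the environment; /nundiisumipeoled/ is unchanged.
Rule 3 (intervocalic voicing): /s/ is a voiceless obstruent between vowels /i/ and /u/, so it voices to [z]. /p/ is a voiceless obstruent between vowels /i/ and /e/, so it voices to [b]. /nundiisumipeoled/ → nundiizumibeoled.
Rule 4 (final devoicing): /d/ is a voiced stop in word-final position, so it devoices to [t]. /nundiizumibeoled/ → nundiizumibeolet.

nundiizumibeolet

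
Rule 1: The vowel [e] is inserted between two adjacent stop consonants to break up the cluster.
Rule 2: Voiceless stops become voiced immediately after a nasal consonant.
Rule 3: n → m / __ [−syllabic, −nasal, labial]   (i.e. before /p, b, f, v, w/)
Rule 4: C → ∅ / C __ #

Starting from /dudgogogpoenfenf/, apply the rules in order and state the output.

Rule 1 (stop-cluster e-epenthesis): /d/ and /g/ form a stop–stop cluster, so [e] is inserted between them. /g/ and /p/ form a stop–stop cluster, so [e] is inserted between them. /dudgogogpoenfenf/ → dudegogogepoenfenf.
Rule 2 (post-nasal voicing): no segment meets the environment; /dudegogogepoenfenf/ is unchanged.
Rule 3 (nasal place assimilation): /n/ precedes the labial consonant /f/, so it assimilates in place to [m]. /n/ precedes the labial consonant /f/, so it assimilates in place to [m]. /dudegogogepoenfenf/ → dudegogogepoemfemf.
Rule 4 (final cluster simplification): /f/ is the second consonant of a word-final cluster /mf/, so it deletes. /dudegogogepoemfemf/ → dudegogogepoemfem.

dudegogogepoemfem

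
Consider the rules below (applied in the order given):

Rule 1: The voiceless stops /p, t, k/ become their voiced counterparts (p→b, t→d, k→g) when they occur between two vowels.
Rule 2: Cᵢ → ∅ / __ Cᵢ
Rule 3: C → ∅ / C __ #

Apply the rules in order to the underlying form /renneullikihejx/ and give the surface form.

reneuligihej

Rule 1 (intervocalic voicing): /k/ is a voiceless stop between vowels /i/ and /i/, so it voices to [g]. /renneullikihejx/ → renneulligihejx.
Rule 2 (degemination): /nn/ is a geminate; the first /n/ deletes. /ll/ is a geminate; the first /l/ deletes. /renneulligihejx/ → reneuligihejx.
Rule 3 (final cluster simplification): /x/ is the second consonant of a word-final cluster /jx/, so it deletes. /reneuligihejx/ → reneuligihej.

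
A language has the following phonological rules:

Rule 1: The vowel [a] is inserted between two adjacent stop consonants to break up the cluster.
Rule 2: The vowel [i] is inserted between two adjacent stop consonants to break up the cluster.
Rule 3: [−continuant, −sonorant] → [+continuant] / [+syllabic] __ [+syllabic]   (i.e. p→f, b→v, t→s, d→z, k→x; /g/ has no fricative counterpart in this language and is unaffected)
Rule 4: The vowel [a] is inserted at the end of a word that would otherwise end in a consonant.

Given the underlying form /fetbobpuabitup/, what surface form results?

Rule 1 (stop-cluster a-epenthesis): /t/ and /b/ form a stop–stop cluster, so [a] is inserted between them. /b/ and /p/ form a stop–stop cluster, so [a] is inserted between them. /fetbobpuabitup/ → fetabobapuabitup.
Rule 2 (stop-cluster i-epenthesis): no segment meets the environment; /fetabobapuabitup/ is unchanged.
Rule 3 (intervocalic spirantization): /t/ is a stop between vowels /e/ and /a/, so it spirantizes to the fricative [s]. /b/ is a stop between vowels /a/ and /o/, so it spirantizes to the fricative [v]. /b/ is a stop between vowels /o/ and /a/, so it spirantizes to the fricative [v]. /p/ is a stop between vowels /a/ and /u/, so it spirantizes to the fricative [f]. /b/ is a stop between vowels /a/ and /i/, so it spirantizes to the fricative [v]. /t/ is a stop between vowels /i/ and /u/, so it spirantizes to the fricative [s]. /fetabobapuabitup/ → fesavovafuavisup.
Rule 4 (final a-epenthesis): the form ends in the consonant /p/, so [a] is inserted word-finally. /fesavovafuavisup/ → fesavovafuavisupa.

fesavovafuavisupa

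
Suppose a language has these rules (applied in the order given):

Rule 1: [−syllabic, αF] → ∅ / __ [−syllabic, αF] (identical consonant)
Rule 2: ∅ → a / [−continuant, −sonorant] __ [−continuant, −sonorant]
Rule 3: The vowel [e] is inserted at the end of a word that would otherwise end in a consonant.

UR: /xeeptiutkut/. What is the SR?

xeepatiutakute

Rule 1 (degemination): no segment meets the environment; /xeeptiutkut/ is unchanged.
Rule 2 (stop-cluster a-epenthesis): /p/ and /t/ form a stop–stop cluster, so [a] is inserted between them. /t/ and /k/ form a stop–stop cluster, so [a] is inserted between them. /xeeptiutkut/ → xeepatiutakut.
Rule 3 (final e-epenthesis): the form ends in the consonant /t/, so [e] is inserted word-finally. /xeepatiutakut/ → xeepatiutakute.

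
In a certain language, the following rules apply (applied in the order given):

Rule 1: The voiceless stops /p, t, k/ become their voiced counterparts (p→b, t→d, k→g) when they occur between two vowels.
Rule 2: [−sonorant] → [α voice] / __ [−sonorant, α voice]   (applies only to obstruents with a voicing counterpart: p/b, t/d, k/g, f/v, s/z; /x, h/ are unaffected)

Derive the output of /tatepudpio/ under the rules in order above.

Rule 1 (intervocalic voicing): /t/ is a voiceless stop between vowels /a/ and /e/, so it voices to [d]. /p/ is a voiceless stop between vowels /e/ and /u/, so it voices to [b]. /tatepudpio/ → tadebudpio.
Rule 2 (regressive voicing assimilation): /d/ precedes the voiceless obstruent /p/, so it devoices to [t] by assimilation. /tadebudpio/ → tadebutpio.

tadebutpio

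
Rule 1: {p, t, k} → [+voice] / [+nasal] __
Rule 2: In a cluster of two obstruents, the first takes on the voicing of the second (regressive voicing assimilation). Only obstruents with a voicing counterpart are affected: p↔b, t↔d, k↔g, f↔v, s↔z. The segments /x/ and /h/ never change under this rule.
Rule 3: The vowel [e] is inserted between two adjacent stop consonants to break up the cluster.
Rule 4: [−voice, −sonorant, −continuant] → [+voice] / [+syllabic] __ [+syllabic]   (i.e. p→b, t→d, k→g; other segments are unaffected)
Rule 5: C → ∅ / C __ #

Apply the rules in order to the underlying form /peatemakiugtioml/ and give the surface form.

peademagiugediom

Rule 1 (post-nasal voicing): no segment meets the environment; /peatemakiugtioml/ is unchanged.
Rule 2 (regressive voicing assimilation): /g/ precedes the voiceless obstruent /t/, so it devoices to [k] by assimilation. /peatemakiugtioml/ → peatemakiuktioml.
Rule 3 (stop-cluster e-epenthesis): /k/ and /t/ form a stop–stop cluster, so [e] is inserted between them. /peatemakiuktioml/ → peatemakiuketioml.
Rule 4 (intervocalic voicing): /t/ is a voiceless stop between vowels /a/ and /e/, so it voices to [d]. /k/ is a voiceless stop between vowels /a/ and /i/, so it voices to [g]. /k/ is a voiceless stop between vowels /u/ and /e/, so it voices to [g]. /t/ is a voiceless stop between vowels /e/ and /i/, so it voices to [d]. /peatemakiuketioml/ → peademagiugedioml.
Rule 5 (final cluster simplification): /l/ is the second consonant of a word-final cluster /ml/, so it deletes. /peademagiugedioml/ → peademagiugediom.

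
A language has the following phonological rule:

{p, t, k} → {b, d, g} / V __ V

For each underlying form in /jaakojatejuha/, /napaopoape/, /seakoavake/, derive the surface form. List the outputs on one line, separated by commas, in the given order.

/jaakojatejuha/: /k/ is a voiceless stop between vowels /a/ and /o/, so it voices to [g]. /t/ is a voiceless stop between vowels /a/ and /e/, so it voices to [d]. → [jaagojadejuha].
/napaopoape/: /p/ is a voiceless stop between vowels /a/ and /a/, so it voices to [b]. /p/ is a voiceless stop between vowels /o/ and /o/, so it voices to [b]. /p/ is a voiceless stop between vowels /a/ and /e/, so it voices to [b]. → [nabaoboabe].
/seakoavake/: /k/ is a voiceless stop between vowels /a/ and /o/, so it voices to [g]. /k/ is a voiceless stop between vowels /a/ and /e/, so it voices to [g]. → [seagoavage].

jaagojadejuha, nabaoboabe, seagoavage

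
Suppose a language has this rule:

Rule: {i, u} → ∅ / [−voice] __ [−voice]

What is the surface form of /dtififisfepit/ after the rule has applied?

/i/ is a high vowel flanked by voiceless consonants /t/ and /f/, so it deletes.
/i/ is a high vowel flanked by voiceless consonants /f/ and /f/, so it deletes.
/i/ is a high vowel flanked by voiceless consonants /f/ and /s/, so it deletes.
/i/ is a high vowel flanked by voiceless consonants /p/ and /t/, so it deletes.
Surface form: [dtffsfept].

dtffsfept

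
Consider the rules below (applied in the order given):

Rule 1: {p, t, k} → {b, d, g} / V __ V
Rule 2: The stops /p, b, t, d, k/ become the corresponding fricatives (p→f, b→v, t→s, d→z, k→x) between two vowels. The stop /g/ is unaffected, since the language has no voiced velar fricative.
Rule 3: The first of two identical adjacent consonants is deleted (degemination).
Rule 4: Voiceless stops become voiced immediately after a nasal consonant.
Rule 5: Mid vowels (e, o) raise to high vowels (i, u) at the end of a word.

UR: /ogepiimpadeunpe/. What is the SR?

ogeviimbazeunbi

Rule 1 (intervocalic voicing): /p/ is a voiceless stop between vowels /e/ and /i/, so it voices to [b]. /ogepiimpadeunpe/ → ogebiimpadeunpe.
Rule 2 (intervocalic spirantization): /b/ is a stop between vowels /e/ and /i/, so it spirantizes to the fricative [v]. /d/ is a stop between vowels /a/ and /e/, so it spirantizes to the fricative [z]. /ogebiimpadeunpe/ → ogeviimpazeunpe.
Rule 3 (degemination): no segment meets the environment; /ogeviimpazeunpe/ is unchanged.
Rule 4 (post-nasal voicing): /p/ is a voiceless stop immediately after the nasal /m/, so it voices to [b]. /p/ is a voiceless stop immediately after the nasal /n/, so it voices to [b]. /ogeviimpazeunpe/ → ogeviimbazeunbe.
Rule 5 (final vowel raising): /e/ is a mid vowel in word-final position, so it raises to [i]. /ogeviimbazeunbe/ → ogeviimbazeunbi.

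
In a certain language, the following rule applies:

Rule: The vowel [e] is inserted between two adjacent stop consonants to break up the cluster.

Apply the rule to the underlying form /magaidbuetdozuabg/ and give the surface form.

/d/ and /b/ form a stop–stop cluster, so [e] is inserted between them.
/t/ and /d/ form a stop–stop cluster, so [e] is inserted between them.
/b/ and /g/ form a stop–stop cluster, so [e] is inserted between them.
Surface form: [magaidebuetedozuabeg].

magaidebuetedozuabeg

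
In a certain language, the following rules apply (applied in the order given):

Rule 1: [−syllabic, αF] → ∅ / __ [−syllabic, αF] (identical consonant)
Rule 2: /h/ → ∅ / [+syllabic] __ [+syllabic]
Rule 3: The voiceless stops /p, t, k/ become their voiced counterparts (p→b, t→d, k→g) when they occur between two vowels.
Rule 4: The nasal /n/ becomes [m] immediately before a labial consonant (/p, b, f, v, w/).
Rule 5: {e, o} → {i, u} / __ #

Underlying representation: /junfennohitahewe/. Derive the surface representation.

jumfenoidaewi

Rule 1 (degemination): /nn/ is a geminate; the first /n/ deletes. /junfennohitahewe/ → junfenohitahewe.
Rule 2 (intervocalic h-deletion): /h/ occurs between vowels /o/ and /i/, so it deletes. /h/ occurs between vowels /a/ and /e/, so it deletes. /junfenohitahewe/ → junfenoitaewe.
Rule 3 (intervocalic voicing): /t/ is a voiceless stop between vowels /i/ and /a/, so it voices to [d]. /junfenoitaewe/ → junfenoidaewe.
Rule 4 (nasal place assimilation): /n/ precedes the labial consonant /f/, so it assimilates in place to [m]. /junfenoidaewe/ → jumfenoidaewe.
Rule 5 (final vowel raising): /e/ is a mid vowel in word-final position, so it raises to [i]. /jumfenoidaewe/ → jumfenoidaewi.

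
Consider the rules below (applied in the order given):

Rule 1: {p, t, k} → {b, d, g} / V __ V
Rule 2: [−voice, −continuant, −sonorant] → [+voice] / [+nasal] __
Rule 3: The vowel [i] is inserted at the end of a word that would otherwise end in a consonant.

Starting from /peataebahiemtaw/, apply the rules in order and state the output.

Rule 1 (intervocalic voicing): /t/ is a voiceless stop between vowels /a/ and /a/, so it voices to [d]. /peataebahiemtaw/ → peadaebahiemtaw.
Rule 2 (post-nasal voicing): /t/ is a voiceless stop immediately after the nasal /m/, so it voices to [d]. /peadaebahiemtaw/ → peadaebahiemdaw.
Rule 3 (final i-epenthesis): the form ends in the consonant /w/, so [i] is inserted word-finally. /peadaebahiemdaw/ → peadaebahiemdawi.

peadaebahiemdawi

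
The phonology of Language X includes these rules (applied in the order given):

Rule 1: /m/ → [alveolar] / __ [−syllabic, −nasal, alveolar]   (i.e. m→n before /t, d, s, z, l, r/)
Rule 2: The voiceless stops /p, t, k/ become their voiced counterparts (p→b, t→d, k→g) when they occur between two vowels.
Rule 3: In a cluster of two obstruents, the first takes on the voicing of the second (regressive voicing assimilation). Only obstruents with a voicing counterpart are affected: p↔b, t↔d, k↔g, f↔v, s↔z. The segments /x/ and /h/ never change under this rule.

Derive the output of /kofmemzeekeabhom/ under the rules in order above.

Rule 1 (nasal place assimilation): /m/ precedes the alveolar consonant /z/, so it assimilates in place to [n]. /kofmemzeekeabhom/ → kofmenzeekeabhom.
Rule 2 (intervocalic voicing): /k/ is a voiceless stop between vowels /e/ and /e/, so it voices to [g]. /kofmenzeekeabhom/ → kofmenzeegeabhom.
Rule 3 (regressive voicing assimilation): /b/ precedes the voiceless obstruent /h/, so it devoices to [p] by assimilation. /kofmenzeegeabhom/ → kofmenzeegeaphom.

kofmenzeegeaphom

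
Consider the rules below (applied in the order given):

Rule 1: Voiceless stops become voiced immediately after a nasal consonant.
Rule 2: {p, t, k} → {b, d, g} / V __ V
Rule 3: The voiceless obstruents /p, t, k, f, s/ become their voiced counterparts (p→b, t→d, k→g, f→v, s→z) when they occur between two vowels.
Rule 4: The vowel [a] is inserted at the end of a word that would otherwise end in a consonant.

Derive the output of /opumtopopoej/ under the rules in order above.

obumdoboboeja

Rule 1 (post-nasal voicing): /t/ is a voiceless stop immediately after the nasal /m/, so it voices to [d]. /opumtopopoej/ → opumdopopoej.
Rule 2 (intervocalic voicing): /p/ is a voiceless stop between vowels /o/ and /u/, so it voices to [b]. /p/ is a voiceless stop between vowels /o/ and /o/, so it voices to [b]. /p/ is a voiceless stop between vowels /o/ and /o/, so it voices to [b]. /opumdopopoej/ → obumdoboboej.
Rule 3 (intervocalic voicing): no segment meets the environment; /obumdoboboej/ is unchanged.
Rule 4 (final a-epenthesis): the form ends in the consonant /j/, so [a] is inserted word-finally. /obumdoboboej/ → obumdoboboeja.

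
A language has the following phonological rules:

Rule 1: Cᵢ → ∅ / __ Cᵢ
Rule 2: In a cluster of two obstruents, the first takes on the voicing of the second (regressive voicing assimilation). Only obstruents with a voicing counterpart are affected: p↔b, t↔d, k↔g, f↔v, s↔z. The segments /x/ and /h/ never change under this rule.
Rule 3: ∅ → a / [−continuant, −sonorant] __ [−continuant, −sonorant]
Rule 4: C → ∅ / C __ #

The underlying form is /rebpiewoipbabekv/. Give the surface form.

Rule 1 (degemination): no segment meets the environment; /rebpiewoipbabekv/ is unchanged.
Rule 2 (regressive voicing assimilation): /b/ precedes the voiceless obstruent /p/, so it devoices to [p] by assimilation. /p/ precedes the voiced obstruent /b/, so it voices to [b] by assimilation. /k/ precedes the voiced obstruent /v/, so it voices to [g] by assimilation. /rebpiewoipbabekv/ → reppiewoibbabegv.
Rule 3 (stop-cluster a-epenthesis): /p/ and /p/ form a stop–stop cluster, so [a] is inserted between them. /b/ and /b/ form a stop–stop cluster, so [a] is inserted between them. /reppiewoibbabegv/ → repapiewoibababegv.
Rule 4 (final cluster simplification): /v/ is the second consonant of a word-final cluster /gv/, so it deletes. /repapiewoibababegv/ → repapiewoibababeg.

repapiewoibababeg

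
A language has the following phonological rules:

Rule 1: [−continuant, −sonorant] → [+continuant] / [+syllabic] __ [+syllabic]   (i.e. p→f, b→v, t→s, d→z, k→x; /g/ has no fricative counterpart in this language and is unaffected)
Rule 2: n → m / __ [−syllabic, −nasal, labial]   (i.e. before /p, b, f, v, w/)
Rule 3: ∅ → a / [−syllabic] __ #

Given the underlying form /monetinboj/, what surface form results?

monesimboja

Rule 1 (intervocalic spirantization): /t/ is a stop between vowels /e/ and /i/, so it spirantizes to the fricative [s]. /monetinboj/ → monesinboj.
Rule 2 (nasal place assimilation): /n/ precedes the labial consonant /b/, so it assimilates in place to [m]. /monesinboj/ → monesimboj.
Rule 3 (final a-epenthesis): the form ends in the consonant /j/, so [a] is inserted word-finally. /monesimboj/ → monesimboja.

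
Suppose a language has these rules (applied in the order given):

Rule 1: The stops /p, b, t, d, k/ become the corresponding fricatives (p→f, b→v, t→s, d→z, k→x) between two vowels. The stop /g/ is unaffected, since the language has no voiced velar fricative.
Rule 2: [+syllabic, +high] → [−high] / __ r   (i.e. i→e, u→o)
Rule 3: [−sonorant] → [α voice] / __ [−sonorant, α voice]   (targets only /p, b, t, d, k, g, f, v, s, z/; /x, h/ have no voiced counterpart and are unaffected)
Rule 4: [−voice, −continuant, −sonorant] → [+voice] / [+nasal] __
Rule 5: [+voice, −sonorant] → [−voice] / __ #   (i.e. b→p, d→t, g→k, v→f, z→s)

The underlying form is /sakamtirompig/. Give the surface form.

saxamderombik

Rule 1 (intervocalic spirantization): /k/ is a stop between vowels /a/ and /a/, so it spirantizes to the fricative [x]. /sakamtirompig/ → saxamtirompig.
Rule 2 (pre-rhotic lowering): /i/ is a high vowel immediately before /r/, so it lowers to [e]. /saxamtirompig/ → saxamterompig.
Rule 3 (regressive voicing assimilation): no segment meets the environment; /saxamterompig/ is unchanged.
Rule 4 (post-nasal voicing): /t/ is a voiceless stop immediately after the nasal /m/, so it voices to [d]. /p/ is a voiceless stop immediately after the nasal /m/, so it voices to [b]. /saxamterompig/ → saxamderombig.
Rule 5 (final devoicing): /g/ is a voiced obstruent in word-final position, so it devoices to [k]. /saxamderombig/ → saxamderombik.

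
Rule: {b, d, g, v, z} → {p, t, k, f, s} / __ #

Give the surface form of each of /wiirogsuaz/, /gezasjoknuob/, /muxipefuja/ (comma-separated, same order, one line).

/wiirogsuaz/: /z/ is a voiced obstruent in word-final position, so it devoices to [s]. → [wiirogsuas].
/gezasjoknuob/: /b/ is a voiced obstruent in word-final position, so it devoices to [p]. → [gezasjoknuop].
/muxipefuja/: the rule's environment is not met; surfaces unchanged as [muxipefuja].

wiirogsuas, gezasjoknuop, muxipefuja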